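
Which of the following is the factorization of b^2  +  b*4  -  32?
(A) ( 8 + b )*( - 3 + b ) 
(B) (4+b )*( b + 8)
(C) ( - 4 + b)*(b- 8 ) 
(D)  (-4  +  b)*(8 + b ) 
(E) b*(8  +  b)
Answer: D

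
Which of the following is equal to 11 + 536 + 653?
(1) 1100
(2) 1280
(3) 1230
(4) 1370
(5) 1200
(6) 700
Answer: 5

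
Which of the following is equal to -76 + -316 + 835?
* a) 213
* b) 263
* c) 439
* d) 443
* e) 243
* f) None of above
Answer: d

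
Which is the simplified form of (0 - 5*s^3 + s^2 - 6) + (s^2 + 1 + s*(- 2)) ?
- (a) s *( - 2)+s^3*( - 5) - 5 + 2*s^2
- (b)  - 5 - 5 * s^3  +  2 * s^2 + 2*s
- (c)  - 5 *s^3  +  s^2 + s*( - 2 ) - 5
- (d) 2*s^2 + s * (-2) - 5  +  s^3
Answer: a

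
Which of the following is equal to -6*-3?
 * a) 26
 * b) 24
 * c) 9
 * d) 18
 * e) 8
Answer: d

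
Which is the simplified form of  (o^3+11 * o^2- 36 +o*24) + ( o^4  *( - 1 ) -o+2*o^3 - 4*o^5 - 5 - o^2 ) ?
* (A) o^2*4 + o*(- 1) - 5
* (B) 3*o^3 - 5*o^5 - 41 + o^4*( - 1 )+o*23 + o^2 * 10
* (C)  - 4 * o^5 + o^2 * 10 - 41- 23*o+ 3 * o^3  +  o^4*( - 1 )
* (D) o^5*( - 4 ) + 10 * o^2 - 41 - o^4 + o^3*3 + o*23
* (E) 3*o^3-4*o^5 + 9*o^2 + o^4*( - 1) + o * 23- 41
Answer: D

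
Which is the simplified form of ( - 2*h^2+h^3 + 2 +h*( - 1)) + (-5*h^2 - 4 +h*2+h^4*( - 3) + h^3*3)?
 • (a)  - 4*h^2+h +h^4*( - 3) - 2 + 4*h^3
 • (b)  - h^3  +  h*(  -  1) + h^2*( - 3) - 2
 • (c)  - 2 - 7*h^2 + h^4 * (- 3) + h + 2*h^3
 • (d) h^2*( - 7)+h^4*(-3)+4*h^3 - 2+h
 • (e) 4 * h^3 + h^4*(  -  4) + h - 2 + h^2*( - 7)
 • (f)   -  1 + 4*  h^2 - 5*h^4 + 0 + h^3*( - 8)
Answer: d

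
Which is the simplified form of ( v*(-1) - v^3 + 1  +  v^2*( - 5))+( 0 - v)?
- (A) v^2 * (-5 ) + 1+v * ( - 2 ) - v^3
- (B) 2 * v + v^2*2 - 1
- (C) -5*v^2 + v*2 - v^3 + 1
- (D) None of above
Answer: A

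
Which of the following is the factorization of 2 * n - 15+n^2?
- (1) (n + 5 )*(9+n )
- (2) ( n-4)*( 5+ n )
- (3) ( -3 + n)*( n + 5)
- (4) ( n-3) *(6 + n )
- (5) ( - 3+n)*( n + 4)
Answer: 3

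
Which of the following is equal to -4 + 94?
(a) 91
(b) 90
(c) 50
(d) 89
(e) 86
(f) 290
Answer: b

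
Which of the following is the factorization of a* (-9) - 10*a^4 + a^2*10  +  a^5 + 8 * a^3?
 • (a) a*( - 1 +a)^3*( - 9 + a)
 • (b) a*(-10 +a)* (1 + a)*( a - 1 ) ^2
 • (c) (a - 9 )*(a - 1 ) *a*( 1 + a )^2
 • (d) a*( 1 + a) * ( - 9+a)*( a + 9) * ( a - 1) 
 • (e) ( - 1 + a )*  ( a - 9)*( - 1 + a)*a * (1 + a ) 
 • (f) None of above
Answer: e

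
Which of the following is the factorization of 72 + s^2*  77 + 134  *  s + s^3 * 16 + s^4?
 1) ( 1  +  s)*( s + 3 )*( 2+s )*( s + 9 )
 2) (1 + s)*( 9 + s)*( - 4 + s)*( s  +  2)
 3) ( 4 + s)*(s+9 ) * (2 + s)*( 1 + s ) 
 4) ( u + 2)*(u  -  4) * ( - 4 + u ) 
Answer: 3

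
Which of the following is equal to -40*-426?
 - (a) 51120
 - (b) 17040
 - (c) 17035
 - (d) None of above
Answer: b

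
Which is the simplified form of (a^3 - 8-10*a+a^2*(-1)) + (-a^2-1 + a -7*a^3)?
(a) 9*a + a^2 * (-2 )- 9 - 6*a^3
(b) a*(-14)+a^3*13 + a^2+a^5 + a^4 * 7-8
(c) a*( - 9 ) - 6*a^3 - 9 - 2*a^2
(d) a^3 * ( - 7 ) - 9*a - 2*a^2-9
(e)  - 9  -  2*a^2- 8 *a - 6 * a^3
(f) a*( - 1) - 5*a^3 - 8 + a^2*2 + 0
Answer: c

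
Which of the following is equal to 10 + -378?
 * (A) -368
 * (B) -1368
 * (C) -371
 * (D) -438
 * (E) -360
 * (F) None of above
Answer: A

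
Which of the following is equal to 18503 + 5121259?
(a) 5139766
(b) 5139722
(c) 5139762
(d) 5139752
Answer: c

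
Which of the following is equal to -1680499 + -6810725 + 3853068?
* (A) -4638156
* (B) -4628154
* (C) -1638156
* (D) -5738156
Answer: A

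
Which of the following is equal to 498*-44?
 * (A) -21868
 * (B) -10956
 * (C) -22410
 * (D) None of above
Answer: D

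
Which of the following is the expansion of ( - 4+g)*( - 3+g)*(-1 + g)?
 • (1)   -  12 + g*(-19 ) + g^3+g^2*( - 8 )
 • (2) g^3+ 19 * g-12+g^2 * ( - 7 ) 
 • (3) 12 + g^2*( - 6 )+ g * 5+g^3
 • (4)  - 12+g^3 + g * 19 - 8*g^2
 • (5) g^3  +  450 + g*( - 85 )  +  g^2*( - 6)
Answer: 4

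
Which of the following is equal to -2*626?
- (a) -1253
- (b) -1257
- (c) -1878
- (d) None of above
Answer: d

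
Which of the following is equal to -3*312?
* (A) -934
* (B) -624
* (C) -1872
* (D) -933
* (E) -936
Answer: E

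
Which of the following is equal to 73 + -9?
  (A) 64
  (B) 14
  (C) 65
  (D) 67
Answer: A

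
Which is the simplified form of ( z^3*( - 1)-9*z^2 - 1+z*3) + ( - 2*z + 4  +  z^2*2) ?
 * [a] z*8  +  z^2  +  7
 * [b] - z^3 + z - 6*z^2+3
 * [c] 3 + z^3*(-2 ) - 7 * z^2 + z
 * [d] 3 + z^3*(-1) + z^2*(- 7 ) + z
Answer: d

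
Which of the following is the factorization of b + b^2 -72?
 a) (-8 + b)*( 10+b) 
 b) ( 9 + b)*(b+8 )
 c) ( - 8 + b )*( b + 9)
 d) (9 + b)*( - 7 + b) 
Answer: c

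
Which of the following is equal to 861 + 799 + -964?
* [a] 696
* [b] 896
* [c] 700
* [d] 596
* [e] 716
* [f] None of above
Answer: a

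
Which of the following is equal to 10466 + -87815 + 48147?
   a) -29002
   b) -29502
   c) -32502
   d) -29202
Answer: d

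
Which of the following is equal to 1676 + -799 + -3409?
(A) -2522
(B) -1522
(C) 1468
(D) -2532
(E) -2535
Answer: D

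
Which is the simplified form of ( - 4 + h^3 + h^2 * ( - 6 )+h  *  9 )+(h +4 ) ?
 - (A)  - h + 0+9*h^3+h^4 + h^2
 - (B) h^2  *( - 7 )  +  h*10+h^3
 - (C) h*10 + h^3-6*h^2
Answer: C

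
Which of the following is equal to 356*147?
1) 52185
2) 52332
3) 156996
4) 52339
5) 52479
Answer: 2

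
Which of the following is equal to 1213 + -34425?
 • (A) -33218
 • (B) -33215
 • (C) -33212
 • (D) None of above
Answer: C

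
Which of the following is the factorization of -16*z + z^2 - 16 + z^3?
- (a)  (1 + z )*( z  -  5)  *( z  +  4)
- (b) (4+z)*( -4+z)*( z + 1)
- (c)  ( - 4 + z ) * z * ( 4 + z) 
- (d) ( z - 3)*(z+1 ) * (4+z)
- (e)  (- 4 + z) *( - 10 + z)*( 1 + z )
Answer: b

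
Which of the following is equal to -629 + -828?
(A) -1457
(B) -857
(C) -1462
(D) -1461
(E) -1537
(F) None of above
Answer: A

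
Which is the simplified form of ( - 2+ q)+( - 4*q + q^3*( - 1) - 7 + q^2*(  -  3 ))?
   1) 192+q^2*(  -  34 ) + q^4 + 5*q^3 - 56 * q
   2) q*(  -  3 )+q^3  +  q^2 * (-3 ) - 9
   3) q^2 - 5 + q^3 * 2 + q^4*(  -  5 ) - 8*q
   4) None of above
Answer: 4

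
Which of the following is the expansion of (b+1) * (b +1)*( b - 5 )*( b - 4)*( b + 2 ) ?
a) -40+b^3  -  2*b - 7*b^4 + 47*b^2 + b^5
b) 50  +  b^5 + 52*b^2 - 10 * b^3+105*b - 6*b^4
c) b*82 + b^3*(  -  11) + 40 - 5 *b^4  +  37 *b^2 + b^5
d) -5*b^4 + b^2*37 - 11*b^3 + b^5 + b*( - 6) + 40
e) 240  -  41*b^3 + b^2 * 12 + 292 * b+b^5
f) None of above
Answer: c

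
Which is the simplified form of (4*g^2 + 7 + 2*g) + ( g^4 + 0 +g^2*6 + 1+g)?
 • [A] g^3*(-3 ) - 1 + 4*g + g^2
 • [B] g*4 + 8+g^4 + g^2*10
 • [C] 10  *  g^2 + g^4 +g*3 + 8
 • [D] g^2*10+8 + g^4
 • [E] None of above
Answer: C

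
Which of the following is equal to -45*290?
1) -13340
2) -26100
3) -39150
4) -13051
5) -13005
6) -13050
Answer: 6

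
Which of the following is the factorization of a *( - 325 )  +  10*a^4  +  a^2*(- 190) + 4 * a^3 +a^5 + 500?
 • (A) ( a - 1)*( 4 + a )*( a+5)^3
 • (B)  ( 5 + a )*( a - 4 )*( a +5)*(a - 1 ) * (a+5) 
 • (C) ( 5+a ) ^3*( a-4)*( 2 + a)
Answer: B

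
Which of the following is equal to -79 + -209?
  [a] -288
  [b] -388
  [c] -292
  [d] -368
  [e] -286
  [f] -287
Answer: a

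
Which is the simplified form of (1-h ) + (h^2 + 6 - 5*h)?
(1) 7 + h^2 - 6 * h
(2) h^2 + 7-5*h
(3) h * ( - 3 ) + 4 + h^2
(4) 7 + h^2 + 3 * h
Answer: 1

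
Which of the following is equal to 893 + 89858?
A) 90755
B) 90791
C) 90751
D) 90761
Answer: C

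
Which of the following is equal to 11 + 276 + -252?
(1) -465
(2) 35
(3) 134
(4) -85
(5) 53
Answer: 2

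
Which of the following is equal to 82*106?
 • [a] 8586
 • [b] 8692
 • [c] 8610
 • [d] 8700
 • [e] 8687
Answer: b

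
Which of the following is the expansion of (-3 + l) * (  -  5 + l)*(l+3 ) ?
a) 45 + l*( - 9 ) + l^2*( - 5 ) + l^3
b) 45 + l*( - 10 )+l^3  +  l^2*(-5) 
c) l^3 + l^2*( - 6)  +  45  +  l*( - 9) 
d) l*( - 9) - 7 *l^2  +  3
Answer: a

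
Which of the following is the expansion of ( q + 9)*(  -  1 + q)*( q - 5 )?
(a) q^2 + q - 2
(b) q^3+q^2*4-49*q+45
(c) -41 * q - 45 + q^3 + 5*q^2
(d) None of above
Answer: d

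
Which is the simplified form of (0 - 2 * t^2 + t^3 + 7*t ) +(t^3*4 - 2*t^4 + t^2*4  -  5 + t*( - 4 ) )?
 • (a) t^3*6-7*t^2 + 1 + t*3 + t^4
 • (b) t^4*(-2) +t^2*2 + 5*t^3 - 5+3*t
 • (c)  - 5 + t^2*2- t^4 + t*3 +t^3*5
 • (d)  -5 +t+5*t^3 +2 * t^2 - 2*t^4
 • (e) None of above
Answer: b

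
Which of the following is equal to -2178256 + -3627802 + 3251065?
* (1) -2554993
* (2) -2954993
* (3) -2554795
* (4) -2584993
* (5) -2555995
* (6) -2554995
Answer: 1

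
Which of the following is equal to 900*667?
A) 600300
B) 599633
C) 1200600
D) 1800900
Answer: A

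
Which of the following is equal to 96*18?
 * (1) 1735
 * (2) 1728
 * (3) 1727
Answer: 2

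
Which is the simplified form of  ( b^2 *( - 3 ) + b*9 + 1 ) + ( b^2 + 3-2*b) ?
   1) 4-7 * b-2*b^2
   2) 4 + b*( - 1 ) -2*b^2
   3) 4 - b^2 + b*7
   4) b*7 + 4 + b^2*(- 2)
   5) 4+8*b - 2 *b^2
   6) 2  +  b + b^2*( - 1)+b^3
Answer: 4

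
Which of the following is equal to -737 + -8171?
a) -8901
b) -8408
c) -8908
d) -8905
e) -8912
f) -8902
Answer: c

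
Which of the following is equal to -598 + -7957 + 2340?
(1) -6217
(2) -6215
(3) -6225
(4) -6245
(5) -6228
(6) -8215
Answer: 2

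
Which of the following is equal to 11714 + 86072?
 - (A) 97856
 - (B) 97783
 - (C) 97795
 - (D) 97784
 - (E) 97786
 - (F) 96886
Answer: E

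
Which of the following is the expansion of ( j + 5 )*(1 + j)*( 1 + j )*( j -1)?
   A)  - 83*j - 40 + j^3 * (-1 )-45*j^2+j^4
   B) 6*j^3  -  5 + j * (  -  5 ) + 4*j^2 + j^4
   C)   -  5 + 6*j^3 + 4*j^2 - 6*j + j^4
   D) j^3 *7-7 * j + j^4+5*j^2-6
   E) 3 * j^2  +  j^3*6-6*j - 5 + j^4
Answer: C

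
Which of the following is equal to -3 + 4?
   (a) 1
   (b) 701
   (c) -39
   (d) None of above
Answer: a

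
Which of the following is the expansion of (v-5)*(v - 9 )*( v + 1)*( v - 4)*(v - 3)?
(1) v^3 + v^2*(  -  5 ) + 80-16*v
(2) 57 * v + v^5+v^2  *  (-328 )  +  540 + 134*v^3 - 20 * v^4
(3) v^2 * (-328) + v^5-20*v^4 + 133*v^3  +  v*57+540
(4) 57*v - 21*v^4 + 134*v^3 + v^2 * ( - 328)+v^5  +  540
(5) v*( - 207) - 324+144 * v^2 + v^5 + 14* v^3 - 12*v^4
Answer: 2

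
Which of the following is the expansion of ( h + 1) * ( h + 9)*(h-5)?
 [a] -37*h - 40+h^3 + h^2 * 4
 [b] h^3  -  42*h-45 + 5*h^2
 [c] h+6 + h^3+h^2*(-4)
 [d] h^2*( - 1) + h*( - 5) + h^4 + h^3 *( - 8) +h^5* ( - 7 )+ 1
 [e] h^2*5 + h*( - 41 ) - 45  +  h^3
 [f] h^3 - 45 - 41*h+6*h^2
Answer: e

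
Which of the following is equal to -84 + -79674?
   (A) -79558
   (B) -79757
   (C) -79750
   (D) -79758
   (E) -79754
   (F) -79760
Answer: D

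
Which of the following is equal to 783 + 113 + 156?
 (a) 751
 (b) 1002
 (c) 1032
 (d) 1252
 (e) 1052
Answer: e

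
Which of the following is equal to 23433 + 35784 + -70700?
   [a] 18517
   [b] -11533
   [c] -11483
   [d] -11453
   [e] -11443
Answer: c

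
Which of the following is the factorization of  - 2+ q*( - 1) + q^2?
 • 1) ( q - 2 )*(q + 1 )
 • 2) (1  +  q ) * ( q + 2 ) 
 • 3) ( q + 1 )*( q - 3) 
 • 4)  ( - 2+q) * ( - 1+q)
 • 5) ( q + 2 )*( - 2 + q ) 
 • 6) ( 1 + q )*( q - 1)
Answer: 1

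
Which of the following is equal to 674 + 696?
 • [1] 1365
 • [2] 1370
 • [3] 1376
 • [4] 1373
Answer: 2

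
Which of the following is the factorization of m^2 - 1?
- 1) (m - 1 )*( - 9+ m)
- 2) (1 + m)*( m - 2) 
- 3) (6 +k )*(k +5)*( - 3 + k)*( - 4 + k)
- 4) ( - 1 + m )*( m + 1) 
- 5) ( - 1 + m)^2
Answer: 4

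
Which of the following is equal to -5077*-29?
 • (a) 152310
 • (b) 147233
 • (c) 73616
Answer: b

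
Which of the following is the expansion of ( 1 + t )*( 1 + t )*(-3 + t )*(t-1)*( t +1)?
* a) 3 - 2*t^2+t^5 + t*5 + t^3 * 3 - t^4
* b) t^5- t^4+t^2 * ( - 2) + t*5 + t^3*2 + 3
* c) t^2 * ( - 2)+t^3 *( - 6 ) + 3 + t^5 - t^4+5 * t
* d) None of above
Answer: c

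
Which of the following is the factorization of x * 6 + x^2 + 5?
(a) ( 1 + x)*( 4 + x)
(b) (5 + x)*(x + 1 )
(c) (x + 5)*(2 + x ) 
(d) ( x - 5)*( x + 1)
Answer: b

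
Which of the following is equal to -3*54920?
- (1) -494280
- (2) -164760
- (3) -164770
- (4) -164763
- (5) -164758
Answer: 2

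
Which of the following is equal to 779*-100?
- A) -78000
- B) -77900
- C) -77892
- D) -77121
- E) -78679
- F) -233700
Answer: B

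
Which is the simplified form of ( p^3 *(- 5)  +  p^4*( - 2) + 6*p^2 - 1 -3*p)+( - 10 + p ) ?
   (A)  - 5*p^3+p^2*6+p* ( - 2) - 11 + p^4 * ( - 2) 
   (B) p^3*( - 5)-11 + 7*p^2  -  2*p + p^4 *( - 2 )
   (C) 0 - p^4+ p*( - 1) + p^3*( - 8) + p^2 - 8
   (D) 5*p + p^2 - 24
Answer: A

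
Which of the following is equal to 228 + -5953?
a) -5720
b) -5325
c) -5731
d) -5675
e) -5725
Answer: e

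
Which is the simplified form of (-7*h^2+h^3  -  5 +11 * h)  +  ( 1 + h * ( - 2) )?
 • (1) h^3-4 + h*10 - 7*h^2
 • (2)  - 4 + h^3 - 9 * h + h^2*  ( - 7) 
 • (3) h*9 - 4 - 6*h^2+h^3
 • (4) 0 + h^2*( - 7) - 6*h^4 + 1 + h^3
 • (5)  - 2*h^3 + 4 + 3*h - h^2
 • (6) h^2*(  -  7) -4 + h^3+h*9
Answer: 6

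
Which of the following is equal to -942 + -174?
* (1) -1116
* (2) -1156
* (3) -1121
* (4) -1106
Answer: 1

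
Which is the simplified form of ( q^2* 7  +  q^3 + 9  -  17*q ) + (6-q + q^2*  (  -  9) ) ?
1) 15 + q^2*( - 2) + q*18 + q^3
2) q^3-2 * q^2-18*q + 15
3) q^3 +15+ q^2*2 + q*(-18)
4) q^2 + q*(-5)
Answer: 2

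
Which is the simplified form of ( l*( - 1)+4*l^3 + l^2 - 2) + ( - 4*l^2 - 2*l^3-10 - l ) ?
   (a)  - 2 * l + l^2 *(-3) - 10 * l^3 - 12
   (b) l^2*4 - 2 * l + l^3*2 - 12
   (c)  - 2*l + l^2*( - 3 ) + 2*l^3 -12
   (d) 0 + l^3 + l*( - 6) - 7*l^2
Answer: c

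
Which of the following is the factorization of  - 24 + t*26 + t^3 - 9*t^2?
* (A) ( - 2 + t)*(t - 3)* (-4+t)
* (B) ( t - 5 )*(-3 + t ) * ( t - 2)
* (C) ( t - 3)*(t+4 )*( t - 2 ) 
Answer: A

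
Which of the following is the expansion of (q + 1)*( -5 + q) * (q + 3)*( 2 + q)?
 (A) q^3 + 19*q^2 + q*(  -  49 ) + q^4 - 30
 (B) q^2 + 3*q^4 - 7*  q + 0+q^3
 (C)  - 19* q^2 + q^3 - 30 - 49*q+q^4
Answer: C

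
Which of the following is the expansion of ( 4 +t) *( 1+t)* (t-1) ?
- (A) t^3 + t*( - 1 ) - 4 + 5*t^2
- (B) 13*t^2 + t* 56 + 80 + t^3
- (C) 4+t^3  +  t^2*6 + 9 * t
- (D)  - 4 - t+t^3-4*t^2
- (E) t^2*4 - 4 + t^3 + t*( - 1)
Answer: E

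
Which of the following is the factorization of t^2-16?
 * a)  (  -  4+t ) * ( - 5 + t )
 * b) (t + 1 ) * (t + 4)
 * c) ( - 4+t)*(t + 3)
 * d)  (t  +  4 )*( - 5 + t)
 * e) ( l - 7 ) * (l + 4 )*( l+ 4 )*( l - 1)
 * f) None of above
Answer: f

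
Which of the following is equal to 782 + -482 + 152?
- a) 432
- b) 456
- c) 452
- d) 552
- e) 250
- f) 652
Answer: c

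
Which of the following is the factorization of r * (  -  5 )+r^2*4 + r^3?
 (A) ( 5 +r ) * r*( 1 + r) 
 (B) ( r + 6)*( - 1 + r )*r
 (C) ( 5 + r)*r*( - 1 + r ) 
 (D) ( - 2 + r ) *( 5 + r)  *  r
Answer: C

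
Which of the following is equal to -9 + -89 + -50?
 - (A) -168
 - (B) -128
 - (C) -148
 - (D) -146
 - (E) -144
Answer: C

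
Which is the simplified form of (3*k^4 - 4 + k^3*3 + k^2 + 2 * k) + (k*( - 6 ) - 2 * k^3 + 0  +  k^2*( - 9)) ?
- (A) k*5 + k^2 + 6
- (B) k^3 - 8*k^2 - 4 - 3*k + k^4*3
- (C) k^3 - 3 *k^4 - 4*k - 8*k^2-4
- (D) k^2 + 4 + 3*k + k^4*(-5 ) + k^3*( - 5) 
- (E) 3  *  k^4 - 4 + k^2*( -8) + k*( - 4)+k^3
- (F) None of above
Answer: E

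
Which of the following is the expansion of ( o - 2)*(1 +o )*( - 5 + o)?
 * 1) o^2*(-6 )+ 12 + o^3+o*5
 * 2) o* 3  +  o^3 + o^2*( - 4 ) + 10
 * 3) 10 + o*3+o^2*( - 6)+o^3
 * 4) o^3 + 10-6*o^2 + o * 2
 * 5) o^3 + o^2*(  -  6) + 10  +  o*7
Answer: 3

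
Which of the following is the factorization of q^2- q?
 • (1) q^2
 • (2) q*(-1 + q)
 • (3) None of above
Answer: 2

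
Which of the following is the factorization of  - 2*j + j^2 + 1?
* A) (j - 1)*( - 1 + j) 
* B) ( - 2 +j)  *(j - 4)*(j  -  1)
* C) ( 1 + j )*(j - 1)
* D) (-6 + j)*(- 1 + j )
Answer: A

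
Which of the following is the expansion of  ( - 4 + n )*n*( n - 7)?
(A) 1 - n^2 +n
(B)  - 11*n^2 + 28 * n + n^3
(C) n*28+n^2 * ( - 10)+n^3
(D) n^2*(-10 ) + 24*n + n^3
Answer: B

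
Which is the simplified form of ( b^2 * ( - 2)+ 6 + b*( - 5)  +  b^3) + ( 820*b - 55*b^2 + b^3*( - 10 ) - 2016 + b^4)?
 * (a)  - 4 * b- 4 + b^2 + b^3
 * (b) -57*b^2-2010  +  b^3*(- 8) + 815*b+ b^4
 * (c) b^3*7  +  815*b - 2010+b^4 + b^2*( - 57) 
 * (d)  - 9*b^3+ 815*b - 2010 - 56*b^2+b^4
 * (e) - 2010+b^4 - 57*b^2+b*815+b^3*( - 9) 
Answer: e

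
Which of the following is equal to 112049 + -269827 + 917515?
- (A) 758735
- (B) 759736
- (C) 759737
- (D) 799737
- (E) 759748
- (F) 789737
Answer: C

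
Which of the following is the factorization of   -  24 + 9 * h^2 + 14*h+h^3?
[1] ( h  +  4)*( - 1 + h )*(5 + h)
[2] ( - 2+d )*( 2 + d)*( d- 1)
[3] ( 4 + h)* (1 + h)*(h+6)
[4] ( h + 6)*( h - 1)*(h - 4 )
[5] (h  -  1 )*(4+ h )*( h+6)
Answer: 5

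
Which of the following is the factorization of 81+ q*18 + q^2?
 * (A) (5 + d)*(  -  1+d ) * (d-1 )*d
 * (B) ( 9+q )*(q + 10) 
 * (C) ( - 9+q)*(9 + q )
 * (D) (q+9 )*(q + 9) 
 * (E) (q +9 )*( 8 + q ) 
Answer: D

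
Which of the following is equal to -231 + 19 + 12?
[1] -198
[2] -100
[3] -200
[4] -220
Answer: 3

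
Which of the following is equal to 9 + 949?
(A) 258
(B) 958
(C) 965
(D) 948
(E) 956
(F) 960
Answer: B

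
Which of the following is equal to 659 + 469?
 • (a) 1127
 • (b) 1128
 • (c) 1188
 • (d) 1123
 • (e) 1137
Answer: b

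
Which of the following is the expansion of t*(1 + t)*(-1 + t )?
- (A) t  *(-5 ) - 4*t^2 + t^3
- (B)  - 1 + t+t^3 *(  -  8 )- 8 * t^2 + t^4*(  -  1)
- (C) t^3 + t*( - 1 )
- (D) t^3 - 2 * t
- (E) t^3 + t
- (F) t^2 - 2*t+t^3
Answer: C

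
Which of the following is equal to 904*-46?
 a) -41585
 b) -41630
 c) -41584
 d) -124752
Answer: c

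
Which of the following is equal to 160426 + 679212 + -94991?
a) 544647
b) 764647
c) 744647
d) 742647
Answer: c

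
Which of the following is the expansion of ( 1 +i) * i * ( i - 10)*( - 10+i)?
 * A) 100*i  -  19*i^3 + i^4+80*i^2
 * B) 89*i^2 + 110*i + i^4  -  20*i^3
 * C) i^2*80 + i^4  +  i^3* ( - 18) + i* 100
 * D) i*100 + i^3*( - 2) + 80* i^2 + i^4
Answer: A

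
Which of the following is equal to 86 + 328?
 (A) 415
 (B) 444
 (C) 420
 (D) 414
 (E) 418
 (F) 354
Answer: D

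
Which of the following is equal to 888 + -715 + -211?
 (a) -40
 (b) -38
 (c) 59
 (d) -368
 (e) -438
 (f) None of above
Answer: b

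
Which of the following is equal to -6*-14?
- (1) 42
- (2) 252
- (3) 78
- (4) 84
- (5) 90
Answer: 4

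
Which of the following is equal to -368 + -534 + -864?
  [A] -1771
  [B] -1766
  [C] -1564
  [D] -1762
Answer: B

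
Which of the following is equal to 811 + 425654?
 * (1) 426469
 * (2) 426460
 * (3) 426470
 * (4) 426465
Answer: 4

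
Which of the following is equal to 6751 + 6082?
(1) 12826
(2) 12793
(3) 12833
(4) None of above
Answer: 3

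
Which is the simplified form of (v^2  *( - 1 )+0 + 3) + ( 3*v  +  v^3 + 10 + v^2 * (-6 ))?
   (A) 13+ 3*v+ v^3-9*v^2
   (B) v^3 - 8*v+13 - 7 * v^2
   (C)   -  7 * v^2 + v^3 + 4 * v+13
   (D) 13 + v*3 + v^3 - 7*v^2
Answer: D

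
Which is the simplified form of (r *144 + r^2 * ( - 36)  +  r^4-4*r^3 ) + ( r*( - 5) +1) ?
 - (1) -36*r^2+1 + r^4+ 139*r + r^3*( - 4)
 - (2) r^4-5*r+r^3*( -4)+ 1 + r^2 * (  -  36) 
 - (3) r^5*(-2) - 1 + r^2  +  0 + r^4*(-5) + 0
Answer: 1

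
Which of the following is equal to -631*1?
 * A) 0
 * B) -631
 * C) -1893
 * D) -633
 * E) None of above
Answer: B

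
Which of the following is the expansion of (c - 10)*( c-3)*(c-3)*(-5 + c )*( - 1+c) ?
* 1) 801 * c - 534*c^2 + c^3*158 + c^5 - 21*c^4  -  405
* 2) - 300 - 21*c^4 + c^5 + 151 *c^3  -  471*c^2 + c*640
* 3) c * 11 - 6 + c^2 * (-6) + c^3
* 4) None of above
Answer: 4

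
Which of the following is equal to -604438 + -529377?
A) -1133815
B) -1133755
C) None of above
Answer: A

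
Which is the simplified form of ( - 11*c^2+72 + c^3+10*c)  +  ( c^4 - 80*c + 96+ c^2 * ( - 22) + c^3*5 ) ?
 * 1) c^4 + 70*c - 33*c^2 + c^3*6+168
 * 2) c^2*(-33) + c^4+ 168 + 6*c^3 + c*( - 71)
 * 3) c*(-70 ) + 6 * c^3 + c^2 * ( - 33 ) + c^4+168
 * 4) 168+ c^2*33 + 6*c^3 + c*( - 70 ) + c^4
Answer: 3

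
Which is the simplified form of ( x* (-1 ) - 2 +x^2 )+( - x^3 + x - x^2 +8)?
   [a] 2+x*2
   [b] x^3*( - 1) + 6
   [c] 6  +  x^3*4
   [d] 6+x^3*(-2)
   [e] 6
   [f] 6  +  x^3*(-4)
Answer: b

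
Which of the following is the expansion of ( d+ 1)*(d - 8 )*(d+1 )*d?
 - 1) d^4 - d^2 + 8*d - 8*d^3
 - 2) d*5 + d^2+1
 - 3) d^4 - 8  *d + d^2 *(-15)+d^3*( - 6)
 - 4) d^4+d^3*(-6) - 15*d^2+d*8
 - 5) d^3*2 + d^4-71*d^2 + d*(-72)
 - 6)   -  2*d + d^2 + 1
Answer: 3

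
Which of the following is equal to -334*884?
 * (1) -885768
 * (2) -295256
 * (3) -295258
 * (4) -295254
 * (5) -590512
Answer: 2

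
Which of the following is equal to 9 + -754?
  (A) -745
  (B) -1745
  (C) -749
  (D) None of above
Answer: A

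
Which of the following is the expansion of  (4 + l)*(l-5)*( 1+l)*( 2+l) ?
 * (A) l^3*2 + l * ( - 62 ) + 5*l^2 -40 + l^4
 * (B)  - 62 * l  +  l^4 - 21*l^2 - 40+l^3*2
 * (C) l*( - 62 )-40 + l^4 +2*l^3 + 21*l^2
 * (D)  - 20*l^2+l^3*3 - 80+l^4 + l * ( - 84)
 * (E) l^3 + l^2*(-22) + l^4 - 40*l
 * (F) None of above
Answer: B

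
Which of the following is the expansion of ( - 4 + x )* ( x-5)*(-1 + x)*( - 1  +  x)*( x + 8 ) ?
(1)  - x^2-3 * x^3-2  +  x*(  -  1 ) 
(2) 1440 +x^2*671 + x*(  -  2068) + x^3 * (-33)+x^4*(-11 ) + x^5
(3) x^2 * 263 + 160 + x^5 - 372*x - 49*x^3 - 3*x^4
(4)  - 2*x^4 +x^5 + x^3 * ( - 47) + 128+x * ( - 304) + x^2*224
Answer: 3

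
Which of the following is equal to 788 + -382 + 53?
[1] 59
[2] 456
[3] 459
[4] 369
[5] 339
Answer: 3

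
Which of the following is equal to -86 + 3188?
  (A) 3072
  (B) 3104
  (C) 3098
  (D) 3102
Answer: D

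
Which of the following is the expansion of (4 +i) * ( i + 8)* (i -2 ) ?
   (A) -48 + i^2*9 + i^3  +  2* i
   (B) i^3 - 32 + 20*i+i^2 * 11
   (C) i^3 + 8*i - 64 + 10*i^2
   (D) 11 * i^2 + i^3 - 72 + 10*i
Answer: C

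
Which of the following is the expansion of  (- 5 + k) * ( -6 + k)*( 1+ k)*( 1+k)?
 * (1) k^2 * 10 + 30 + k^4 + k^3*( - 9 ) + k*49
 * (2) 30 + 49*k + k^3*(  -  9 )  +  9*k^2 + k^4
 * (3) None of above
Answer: 2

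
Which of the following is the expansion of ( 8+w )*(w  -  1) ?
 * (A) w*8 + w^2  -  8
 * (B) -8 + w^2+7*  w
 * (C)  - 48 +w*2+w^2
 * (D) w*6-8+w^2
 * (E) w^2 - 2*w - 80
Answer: B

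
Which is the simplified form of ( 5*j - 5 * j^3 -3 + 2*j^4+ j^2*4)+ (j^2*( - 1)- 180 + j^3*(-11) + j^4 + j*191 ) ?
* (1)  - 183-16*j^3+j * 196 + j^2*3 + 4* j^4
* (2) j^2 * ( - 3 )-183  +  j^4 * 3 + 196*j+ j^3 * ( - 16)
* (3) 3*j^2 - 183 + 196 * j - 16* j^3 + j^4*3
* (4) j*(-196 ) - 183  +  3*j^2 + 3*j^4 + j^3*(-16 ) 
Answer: 3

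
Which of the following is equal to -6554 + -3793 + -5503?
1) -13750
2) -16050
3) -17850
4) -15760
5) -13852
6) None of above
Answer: 6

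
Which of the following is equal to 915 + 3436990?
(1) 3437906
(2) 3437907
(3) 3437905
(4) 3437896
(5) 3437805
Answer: 3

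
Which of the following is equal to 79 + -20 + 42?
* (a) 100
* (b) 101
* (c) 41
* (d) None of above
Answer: b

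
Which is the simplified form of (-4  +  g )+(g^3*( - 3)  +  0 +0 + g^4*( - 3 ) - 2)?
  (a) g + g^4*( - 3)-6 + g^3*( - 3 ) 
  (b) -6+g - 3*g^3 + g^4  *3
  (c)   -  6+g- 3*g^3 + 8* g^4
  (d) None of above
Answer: a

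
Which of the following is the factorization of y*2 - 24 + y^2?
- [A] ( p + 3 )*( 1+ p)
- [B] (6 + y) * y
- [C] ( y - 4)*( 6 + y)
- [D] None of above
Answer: C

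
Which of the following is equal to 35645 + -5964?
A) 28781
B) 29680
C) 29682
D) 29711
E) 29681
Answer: E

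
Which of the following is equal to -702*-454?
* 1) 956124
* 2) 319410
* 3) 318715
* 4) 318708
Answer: 4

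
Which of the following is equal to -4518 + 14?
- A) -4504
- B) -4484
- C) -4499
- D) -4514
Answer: A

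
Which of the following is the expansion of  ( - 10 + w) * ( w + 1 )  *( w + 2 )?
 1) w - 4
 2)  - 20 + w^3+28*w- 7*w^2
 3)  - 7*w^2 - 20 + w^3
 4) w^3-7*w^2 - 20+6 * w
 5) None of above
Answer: 5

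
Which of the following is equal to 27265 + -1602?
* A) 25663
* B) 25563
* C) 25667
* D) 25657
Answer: A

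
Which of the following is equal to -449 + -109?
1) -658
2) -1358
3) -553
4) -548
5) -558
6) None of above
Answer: 5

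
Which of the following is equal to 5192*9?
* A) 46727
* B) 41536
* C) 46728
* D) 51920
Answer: C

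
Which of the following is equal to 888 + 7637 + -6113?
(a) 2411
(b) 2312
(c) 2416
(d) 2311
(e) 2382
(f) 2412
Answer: f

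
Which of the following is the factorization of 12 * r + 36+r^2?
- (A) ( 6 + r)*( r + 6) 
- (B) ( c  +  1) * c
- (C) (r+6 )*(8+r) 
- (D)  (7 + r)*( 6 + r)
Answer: A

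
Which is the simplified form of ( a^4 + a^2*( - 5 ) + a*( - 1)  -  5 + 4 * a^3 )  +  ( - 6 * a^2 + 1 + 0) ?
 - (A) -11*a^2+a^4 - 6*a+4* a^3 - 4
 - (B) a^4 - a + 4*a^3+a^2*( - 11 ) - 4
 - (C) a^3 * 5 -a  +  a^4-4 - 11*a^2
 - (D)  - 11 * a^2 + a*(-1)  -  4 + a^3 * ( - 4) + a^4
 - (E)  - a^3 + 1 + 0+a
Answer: B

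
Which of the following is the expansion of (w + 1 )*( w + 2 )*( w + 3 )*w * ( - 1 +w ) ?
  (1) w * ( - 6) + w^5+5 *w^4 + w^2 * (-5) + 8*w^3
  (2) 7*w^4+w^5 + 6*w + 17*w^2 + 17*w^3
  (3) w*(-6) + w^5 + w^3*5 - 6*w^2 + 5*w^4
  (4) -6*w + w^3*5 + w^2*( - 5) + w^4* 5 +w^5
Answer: 4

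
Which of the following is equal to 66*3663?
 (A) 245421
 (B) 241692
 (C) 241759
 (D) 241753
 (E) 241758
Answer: E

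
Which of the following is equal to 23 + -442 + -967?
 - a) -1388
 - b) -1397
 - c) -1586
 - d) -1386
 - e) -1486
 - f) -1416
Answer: d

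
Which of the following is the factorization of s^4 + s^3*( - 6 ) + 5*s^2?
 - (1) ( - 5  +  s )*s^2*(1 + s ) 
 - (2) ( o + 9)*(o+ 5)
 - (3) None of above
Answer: 3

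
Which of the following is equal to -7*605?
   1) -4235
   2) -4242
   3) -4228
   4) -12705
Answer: 1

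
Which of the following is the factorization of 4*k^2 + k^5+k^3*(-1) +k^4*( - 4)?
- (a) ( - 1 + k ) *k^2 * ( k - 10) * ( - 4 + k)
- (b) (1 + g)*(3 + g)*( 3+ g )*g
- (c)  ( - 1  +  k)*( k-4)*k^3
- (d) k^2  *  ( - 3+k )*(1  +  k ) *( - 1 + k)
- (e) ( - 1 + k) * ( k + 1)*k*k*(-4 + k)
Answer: e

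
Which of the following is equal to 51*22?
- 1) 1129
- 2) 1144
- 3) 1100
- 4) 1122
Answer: 4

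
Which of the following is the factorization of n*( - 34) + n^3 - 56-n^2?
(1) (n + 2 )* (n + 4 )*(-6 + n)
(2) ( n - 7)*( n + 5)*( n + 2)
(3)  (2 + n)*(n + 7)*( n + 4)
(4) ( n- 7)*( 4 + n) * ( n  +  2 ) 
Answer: 4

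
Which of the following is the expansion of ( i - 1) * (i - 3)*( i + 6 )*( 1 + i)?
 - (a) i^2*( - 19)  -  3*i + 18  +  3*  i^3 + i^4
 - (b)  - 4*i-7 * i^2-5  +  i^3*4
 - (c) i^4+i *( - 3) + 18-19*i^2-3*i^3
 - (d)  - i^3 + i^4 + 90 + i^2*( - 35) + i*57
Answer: a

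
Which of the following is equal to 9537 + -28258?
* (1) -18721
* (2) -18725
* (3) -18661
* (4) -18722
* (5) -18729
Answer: 1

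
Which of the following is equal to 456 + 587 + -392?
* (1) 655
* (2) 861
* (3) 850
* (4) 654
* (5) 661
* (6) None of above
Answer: 6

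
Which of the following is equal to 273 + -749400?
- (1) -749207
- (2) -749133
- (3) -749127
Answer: 3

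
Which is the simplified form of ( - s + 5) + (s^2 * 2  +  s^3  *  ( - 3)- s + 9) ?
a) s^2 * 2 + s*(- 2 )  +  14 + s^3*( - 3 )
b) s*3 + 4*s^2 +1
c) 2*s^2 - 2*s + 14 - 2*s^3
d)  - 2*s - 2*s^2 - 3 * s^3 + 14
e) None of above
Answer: a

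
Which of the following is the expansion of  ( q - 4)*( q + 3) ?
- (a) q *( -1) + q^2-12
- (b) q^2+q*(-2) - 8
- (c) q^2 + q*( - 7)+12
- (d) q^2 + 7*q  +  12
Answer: a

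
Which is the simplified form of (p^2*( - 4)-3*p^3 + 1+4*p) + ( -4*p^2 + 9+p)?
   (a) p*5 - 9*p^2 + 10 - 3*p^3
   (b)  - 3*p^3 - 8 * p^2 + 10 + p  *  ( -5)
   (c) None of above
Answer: c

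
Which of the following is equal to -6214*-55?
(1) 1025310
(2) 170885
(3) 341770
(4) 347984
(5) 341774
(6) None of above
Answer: 3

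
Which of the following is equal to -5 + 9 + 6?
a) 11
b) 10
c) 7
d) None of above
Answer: b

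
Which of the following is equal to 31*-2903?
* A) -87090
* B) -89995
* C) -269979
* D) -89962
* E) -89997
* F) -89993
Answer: F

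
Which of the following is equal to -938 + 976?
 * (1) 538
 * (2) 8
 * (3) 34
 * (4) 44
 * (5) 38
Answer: 5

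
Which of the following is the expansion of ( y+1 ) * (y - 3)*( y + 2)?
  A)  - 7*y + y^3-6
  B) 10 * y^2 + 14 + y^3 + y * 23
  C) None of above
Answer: A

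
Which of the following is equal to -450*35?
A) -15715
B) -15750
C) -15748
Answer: B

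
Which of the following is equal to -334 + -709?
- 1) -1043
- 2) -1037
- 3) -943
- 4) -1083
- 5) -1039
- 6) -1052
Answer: 1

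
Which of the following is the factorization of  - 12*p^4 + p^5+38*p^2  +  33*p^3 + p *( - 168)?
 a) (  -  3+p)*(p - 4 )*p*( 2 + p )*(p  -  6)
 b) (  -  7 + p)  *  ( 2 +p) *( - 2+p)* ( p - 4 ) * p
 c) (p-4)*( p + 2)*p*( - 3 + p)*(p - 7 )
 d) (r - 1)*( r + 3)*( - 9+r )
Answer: c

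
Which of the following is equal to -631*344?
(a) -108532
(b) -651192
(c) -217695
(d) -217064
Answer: d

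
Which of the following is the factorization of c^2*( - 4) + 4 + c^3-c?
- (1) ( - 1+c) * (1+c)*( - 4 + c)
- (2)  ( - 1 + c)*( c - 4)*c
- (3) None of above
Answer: 1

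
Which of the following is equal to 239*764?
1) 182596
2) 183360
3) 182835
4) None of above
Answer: 1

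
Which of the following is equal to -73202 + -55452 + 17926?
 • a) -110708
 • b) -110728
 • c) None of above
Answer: b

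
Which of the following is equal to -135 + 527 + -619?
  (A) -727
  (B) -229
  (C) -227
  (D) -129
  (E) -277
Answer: C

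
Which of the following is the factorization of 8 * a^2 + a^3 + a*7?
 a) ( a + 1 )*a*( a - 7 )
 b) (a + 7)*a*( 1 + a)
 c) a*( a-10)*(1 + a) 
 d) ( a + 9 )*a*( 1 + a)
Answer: b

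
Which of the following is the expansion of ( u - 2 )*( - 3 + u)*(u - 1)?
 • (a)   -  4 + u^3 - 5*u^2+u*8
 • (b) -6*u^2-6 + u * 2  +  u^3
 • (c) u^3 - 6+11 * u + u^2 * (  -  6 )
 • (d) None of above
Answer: c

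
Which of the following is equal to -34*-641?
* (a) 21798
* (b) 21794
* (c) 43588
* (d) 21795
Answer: b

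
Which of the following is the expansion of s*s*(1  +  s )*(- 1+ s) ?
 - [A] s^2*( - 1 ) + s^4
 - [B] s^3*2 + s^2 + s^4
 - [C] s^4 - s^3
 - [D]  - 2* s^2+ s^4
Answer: A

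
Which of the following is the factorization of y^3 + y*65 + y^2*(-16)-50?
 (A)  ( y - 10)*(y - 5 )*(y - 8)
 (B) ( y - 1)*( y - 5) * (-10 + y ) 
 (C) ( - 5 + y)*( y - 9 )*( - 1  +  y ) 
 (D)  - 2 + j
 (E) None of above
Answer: B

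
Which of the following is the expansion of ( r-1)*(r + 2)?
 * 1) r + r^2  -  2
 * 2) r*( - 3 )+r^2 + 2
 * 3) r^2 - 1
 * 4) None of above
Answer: 1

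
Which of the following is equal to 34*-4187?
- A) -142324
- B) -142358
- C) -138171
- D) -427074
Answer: B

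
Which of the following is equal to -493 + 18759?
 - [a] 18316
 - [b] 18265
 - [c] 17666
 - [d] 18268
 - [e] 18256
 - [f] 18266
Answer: f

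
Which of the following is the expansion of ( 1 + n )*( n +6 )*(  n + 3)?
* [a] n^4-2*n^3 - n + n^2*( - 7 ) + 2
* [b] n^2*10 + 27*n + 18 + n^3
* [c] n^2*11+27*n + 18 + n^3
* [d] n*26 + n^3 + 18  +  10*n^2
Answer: b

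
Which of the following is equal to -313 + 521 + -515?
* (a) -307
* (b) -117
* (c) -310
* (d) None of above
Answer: a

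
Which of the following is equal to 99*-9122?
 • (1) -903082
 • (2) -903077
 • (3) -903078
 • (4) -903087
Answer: 3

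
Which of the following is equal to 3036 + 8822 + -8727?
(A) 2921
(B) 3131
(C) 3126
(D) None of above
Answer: B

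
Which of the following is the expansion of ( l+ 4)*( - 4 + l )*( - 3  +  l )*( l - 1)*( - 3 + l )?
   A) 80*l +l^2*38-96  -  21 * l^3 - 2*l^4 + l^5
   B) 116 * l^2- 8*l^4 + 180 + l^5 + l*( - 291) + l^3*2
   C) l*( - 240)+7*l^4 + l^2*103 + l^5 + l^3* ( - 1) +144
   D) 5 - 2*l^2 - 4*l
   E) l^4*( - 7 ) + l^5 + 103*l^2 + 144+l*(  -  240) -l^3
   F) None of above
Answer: E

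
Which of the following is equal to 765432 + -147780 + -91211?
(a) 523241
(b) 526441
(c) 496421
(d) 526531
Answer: b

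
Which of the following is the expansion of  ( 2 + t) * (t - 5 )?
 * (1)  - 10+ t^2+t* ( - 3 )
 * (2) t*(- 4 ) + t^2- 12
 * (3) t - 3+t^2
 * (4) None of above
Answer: 1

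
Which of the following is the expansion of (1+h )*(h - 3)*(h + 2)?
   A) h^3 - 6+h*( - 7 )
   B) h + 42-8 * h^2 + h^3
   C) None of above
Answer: A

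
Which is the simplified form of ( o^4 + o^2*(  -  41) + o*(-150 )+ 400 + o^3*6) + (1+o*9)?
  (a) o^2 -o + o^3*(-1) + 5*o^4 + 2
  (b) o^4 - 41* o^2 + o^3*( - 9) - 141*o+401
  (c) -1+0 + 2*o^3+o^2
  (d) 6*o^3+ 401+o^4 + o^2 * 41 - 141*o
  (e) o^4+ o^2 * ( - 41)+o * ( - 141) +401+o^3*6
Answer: e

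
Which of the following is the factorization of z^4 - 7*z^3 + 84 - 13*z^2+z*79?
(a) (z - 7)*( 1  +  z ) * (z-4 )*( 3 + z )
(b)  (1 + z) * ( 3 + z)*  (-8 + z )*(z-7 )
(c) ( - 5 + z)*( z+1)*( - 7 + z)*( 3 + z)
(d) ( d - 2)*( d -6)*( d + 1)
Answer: a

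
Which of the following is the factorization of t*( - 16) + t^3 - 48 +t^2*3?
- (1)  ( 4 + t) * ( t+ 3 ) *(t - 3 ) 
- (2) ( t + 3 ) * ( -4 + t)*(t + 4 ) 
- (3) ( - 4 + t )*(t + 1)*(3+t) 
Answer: 2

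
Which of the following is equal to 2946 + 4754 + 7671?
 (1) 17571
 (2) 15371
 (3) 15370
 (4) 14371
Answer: 2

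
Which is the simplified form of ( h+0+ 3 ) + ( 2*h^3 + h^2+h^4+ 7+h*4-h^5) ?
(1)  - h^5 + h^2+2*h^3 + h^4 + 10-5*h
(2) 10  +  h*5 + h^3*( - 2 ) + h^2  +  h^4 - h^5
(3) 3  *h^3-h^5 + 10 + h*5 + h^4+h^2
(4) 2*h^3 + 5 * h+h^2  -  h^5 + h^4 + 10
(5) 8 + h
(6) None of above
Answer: 4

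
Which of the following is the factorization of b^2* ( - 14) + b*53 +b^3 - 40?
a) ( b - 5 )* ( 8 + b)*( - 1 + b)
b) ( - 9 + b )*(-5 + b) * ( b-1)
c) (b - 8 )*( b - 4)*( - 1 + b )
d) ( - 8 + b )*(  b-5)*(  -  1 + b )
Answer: d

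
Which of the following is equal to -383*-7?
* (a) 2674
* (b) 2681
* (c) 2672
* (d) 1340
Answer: b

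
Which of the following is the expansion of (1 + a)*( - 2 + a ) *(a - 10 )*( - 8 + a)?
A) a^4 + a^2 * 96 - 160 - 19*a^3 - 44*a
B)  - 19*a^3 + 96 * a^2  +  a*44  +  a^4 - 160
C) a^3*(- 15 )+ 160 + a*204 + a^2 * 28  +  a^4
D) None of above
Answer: A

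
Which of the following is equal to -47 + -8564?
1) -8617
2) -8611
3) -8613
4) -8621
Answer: 2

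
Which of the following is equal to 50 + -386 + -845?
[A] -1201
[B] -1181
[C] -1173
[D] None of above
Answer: B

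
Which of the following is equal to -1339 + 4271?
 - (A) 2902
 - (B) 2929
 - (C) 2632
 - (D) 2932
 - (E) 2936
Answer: D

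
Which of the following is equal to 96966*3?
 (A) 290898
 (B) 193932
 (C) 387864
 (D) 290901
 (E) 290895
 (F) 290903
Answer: A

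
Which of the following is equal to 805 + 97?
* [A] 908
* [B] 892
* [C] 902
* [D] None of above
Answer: C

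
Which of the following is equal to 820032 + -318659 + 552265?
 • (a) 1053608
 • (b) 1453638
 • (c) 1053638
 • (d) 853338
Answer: c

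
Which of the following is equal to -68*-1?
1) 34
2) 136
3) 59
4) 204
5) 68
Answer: 5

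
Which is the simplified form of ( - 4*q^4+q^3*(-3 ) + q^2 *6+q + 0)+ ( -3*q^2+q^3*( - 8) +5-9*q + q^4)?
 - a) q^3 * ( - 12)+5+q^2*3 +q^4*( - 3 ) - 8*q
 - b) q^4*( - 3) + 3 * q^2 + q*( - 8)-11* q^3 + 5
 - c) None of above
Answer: b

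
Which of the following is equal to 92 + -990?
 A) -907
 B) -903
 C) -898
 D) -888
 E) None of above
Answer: C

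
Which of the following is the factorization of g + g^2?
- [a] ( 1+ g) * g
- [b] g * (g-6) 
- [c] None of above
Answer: a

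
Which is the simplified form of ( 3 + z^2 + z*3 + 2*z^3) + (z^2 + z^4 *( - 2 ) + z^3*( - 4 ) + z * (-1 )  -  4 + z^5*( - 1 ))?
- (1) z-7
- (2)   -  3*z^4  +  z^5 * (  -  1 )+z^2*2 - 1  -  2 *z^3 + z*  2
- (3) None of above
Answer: 3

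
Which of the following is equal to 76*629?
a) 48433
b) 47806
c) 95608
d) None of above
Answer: d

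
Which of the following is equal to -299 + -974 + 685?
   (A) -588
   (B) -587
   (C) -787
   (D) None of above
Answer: A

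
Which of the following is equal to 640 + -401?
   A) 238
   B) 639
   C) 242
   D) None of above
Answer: D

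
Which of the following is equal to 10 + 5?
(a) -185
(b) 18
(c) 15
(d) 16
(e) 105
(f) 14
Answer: c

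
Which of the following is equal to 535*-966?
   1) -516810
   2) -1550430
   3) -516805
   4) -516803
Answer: 1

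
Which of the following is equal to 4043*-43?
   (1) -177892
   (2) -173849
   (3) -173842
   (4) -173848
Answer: 2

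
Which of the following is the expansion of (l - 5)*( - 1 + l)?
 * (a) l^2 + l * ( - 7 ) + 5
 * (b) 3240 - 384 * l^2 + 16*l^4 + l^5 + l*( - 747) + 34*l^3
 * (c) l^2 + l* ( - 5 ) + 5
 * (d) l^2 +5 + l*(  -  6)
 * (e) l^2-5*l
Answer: d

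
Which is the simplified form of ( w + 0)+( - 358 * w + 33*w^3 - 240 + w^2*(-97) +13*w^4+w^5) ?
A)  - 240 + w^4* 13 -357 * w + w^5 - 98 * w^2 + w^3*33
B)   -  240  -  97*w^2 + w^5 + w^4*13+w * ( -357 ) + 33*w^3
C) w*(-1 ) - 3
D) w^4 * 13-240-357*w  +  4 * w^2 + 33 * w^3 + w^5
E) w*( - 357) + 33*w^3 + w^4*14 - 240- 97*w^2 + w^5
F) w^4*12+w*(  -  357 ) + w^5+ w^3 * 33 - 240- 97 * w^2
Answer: B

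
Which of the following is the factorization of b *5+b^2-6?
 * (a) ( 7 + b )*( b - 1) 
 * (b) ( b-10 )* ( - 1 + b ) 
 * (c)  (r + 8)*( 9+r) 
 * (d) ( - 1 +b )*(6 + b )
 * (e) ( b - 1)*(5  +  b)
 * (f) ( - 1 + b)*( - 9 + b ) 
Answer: d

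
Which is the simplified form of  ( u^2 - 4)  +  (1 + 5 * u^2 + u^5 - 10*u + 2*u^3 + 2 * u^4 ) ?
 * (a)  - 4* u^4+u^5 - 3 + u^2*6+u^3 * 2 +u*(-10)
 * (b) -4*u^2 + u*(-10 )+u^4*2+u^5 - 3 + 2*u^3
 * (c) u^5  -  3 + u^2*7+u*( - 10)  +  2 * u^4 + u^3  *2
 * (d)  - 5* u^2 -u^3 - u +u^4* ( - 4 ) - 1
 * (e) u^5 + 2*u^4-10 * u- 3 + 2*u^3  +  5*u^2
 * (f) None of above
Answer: f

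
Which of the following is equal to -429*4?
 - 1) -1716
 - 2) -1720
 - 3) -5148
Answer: 1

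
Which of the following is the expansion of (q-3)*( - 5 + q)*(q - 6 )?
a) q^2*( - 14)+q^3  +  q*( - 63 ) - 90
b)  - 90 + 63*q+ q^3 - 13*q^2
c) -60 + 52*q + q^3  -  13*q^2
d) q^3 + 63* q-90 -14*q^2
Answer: d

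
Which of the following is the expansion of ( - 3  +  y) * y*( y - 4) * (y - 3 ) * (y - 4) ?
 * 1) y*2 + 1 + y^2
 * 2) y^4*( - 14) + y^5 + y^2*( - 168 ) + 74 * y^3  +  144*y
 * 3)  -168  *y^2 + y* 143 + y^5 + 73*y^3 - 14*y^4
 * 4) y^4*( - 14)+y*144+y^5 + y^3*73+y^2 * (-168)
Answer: 4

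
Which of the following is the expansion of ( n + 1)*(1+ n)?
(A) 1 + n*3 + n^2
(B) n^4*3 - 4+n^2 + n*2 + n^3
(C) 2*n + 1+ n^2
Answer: C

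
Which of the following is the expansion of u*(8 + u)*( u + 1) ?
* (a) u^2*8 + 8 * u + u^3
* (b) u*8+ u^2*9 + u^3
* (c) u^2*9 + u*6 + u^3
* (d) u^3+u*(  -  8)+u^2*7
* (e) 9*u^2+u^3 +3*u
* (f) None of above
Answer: b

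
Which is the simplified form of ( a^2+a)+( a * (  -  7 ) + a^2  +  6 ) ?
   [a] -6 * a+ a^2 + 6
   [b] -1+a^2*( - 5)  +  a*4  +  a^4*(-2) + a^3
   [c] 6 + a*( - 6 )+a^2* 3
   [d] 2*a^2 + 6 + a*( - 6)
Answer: d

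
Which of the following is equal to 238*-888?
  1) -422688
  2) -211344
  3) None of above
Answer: 2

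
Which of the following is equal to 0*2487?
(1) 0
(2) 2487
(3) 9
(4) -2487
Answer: 1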